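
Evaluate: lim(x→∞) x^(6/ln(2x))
This is an exponential indeterminate form.

For exponential indeterminate forms, take the natural log:
  Let L = lim(x→∞) x^(6/ln(2x))
  Then ln(L) = lim(x→∞) [exponent × ln(base)]
  Evaluate using L'Hôpital or standard limits, then exponentiate.
  L = e^(6)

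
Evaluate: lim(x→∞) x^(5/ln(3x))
This is an exponential indeterminate form.

For exponential indeterminate forms, take the natural log:
  Let L = lim(x→∞) x^(5/ln(3x))
  Then ln(L) = lim(x→∞) [exponent × ln(base)]
  Evaluate using L'Hôpital or standard limits, then exponentiate.
  L = e^(5)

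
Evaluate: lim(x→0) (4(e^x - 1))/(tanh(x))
This is a 0/0 indeterminate form.

Apply L'Hôpital's rule: differentiate numerator and denominator separately.
  f(x) = 4·e^(x) - 4   ⇒   f'(x) = 4·e^(x)
  g(x) = tanh(x)   ⇒   g'(x) = 1 - tanh(x)^2
  lim(x→0) f'(x)/g'(x) = lim(x→0) (4·e^(x))/(1 - tanh(x)^2)
  = 4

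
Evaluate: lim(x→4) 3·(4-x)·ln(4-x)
This is a 0·∞ indeterminate form.

Rewrite 0·∞ as a quotient (0/0 or ∞/∞ form), then apply L'Hôpital's rule:
  lim(x→4) 3·(4-x)·ln(4-x) = 0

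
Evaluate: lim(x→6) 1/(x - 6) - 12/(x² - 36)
This is an ∞-∞ indeterminate form.

Combine fractions or rationalize to convert ∞-∞ to 0/0 form:
  lim(x→6) 1/(x - 6) - 12/(x² - 36) = 1/12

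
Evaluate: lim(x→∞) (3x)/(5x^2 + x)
This is an ∞/∞ indeterminate form.

Apply L'Hôpital's rule: differentiate numerator and denominator separately.
  f(x) = 3·x   ⇒   f'(x) = 3
  g(x) = 5·x^2 + x   ⇒   g'(x) = 10·x + 1
  lim(x→∞) f'(x)/g'(x) = lim(x→∞) (3)/(10·x + 1)
  = 0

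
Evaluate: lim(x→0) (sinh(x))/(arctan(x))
This is a 0/0 indeterminate form.

Apply L'Hôpital's rule: differentiate numerator and denominator separately.
  f(x) = sinh(x)   ⇒   f'(x) = cosh(x)
  g(x) = atan(x)   ⇒   g'(x) = 1/(x^2 + 1)
  lim(x→0) f'(x)/g'(x) = lim(x→0) (cosh(x))/(1/(x^2 + 1))
  = 1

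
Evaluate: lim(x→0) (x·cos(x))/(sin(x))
This is a 0/0 indeterminate form.

Apply L'Hôpital's rule: differentiate numerator and denominator separately.
  f(x) = x·cos(x)   ⇒   f'(x) = -x·sin(x) + cos(x)
  g(x) = sin(x)   ⇒   g'(x) = cos(x)
  lim(x→0) f'(x)/g'(x) = lim(x→0) (-x·sin(x) + cos(x))/(cos(x))
  = 1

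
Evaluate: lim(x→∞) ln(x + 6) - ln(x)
This is an ∞-∞ indeterminate form.

Combine fractions or rationalize to convert ∞-∞ to 0/0 form:
  lim(x→∞) ln(x + 6) - ln(x) = 0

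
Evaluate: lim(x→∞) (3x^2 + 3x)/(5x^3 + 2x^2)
This is an ∞/∞ indeterminate form.

Apply L'Hôpital's rule: differentiate numerator and denominator separately.
  f(x) = 3·x^2 + 3·x   ⇒   f'(x) = 6·x + 3
  g(x) = 5·x^3 + 2·x^2   ⇒   g'(x) = 15·x^2 + 4·x
  lim(x→∞) f'(x)/g'(x) = lim(x→∞) (6·x + 3)/(15·x^2 + 4·x)
  = 0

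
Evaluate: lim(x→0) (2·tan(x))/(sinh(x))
This is a 0/0 indeterminate form.

Apply L'Hôpital's rule: differentiate numerator and denominator separately.
  f(x) = 2·tan(x)   ⇒   f'(x) = 2·tan(x)^2 + 2
  g(x) = sinh(x)   ⇒   g'(x) = cosh(x)
  lim(x→0) f'(x)/g'(x) = lim(x→0) (2·tan(x)^2 + 2)/(cosh(x))
  = 2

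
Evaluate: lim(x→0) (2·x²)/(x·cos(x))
This is a 0/0 indeterminate form.

Apply L'Hôpital's rule: differentiate numerator and denominator separately.
  f(x) = 2·x^2   ⇒   f'(x) = 4·x
  g(x) = x·cos(x)   ⇒   g'(x) = -x·sin(x) + cos(x)
  lim(x→0) f'(x)/g'(x) = lim(x→0) (4·x)/(-x·sin(x) + cos(x))
  = 0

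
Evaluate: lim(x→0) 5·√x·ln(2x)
This is a 0·∞ indeterminate form.

Rewrite 0·∞ as a quotient (0/0 or ∞/∞ form), then apply L'Hôpital's rule:
  lim(x→0) 5·√x·ln(2x) = 0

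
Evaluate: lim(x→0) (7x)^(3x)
This is an exponential indeterminate form.

For exponential indeterminate forms, take the natural log:
  Let L = lim(x→0) (7x)^(3x)
  Then ln(L) = lim(x→0) [exponent × ln(base)]
  Evaluate using L'Hôpital or standard limits, then exponentiate.
  L = 1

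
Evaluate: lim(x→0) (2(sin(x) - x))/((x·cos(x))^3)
This is a 0/0 indeterminate form.

Apply L'Hôpital's rule: differentiate numerator and denominator separately.
  f(x) = -2·x + 2·sin(x)   ⇒   f'(x) = 2·cos(x) - 2
  g(x) = x^3·cos(x)^3   ⇒   g'(x) = -3·x^3·sin(x)·cos(x)^2 + 3·x^2·cos(x)^3
  lim(x→0) f'(x)/g'(x) = lim(x→0) (2·cos(x) - 2)/(-3·x^3·sin(x)·cos(x)^2 + 3·x^2·cos(x)^3)
  = -1/3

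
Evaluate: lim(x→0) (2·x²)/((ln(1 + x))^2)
This is a 0/0 indeterminate form.

Apply L'Hôpital's rule: differentiate numerator and denominator separately.
  f(x) = 2·x^2   ⇒   f'(x) = 4·x
  g(x) = ln(x + 1)^2   ⇒   g'(x) = 2·ln(x + 1)/(x + 1)
  lim(x→0) f'(x)/g'(x) = lim(x→0) (4·x)/(2·ln(x + 1)/(x + 1))
  = 2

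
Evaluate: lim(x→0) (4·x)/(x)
This is a 0/0 indeterminate form.

Apply L'Hôpital's rule: differentiate numerator and denominator separately.
  f(x) = 4·x   ⇒   f'(x) = 4
  g(x) = x   ⇒   g'(x) = 1
  lim(x→0) f'(x)/g'(x) = lim(x→0) (4)/(1)
  = 4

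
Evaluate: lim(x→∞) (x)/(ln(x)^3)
This is an ∞/∞ indeterminate form.

Apply L'Hôpital's rule: differentiate numerator and denominator separately.
  f(x) = x   ⇒   f'(x) = 1
  g(x) = ln(x)^3   ⇒   g'(x) = 3·ln(x)^2/x
  lim(x→∞) f'(x)/g'(x) = lim(x→∞) (1)/(3·ln(x)^2/x)
  = ∞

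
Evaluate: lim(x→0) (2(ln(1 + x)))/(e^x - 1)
This is a 0/0 indeterminate form.

Apply L'Hôpital's rule: differentiate numerator and denominator separately.
  f(x) = 2·ln(x + 1)   ⇒   f'(x) = 2/(x + 1)
  g(x) = e^(x) - 1   ⇒   g'(x) = e^(x)
  lim(x→0) f'(x)/g'(x) = lim(x→0) (2/(x + 1))/(e^(x))
  = 2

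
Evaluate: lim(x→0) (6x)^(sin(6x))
This is an exponential indeterminate form.

For exponential indeterminate forms, take the natural log:
  Let L = lim(x→0) (6x)^(sin(6x))
  Then ln(L) = lim(x→0) [exponent × ln(base)]
  Evaluate using L'Hôpital or standard limits, then exponentiate.
  L = 1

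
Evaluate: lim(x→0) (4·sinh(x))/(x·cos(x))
This is a 0/0 indeterminate form.

Apply L'Hôpital's rule: differentiate numerator and denominator separately.
  f(x) = 4·sinh(x)   ⇒   f'(x) = 4·cosh(x)
  g(x) = x·cos(x)   ⇒   g'(x) = -x·sin(x) + cos(x)
  lim(x→0) f'(x)/g'(x) = lim(x→0) (4·cosh(x))/(-x·sin(x) + cos(x))
  = 4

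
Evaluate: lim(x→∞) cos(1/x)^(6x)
This is an exponential indeterminate form.

For exponential indeterminate forms, take the natural log:
  Let L = lim(x→∞) cos(1/x)^(6x)
  Then ln(L) = lim(x→∞) [exponent × ln(base)]
  Evaluate using L'Hôpital or standard limits, then exponentiate.
  L = 1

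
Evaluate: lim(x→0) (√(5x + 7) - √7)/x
This is a standard limit.

Factor or rationalize the expression:
  lim(x→0) (√(5x + 7) - √7)/x = 5·sqrt(7)/14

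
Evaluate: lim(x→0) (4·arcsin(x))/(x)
This is a 0/0 indeterminate form.

Apply L'Hôpital's rule: differentiate numerator and denominator separately.
  f(x) = 4·asin(x)   ⇒   f'(x) = 4/sqrt(1 - x^2)
  g(x) = x   ⇒   g'(x) = 1
  lim(x→0) f'(x)/g'(x) = lim(x→0) (4/sqrt(1 - x^2))/(1)
  = 4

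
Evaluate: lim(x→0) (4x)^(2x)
This is an exponential indeterminate form.

For exponential indeterminate forms, take the natural log:
  Let L = lim(x→0) (4x)^(2x)
  Then ln(L) = lim(x→0) [exponent × ln(base)]
  Evaluate using L'Hôpital or standard limits, then exponentiate.
  L = 1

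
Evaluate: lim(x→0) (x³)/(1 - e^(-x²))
This is a 0/0 indeterminate form.

Apply L'Hôpital's rule: differentiate numerator and denominator separately.
  f(x) = x^3   ⇒   f'(x) = 3·x^2
  g(x) = 1 - e^(-x^2)   ⇒   g'(x) = 2·x·e^(-x^2)
  lim(x→0) f'(x)/g'(x) = lim(x→0) (3·x^2)/(2·x·e^(-x^2))
  = 0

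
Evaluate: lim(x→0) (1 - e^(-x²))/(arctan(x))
This is a 0/0 indeterminate form.

Apply L'Hôpital's rule: differentiate numerator and denominator separately.
  f(x) = 1 - e^(-x^2)   ⇒   f'(x) = 2·x·e^(-x^2)
  g(x) = atan(x)   ⇒   g'(x) = 1/(x^2 + 1)
  lim(x→0) f'(x)/g'(x) = lim(x→0) (2·x·e^(-x^2))/(1/(x^2 + 1))
  = 0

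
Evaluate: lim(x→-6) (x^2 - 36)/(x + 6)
This is a standard limit.

Factor or rationalize the expression:
  lim(x→-6) (x^2 - 36)/(x + 6) = -12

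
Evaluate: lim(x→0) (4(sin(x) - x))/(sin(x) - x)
This is a 0/0 indeterminate form.

Apply L'Hôpital's rule: differentiate numerator and denominator separately.
  f(x) = -4·x + 4·sin(x)   ⇒   f'(x) = 4·cos(x) - 4
  g(x) = -x + sin(x)   ⇒   g'(x) = cos(x) - 1
  lim(x→0) f'(x)/g'(x) = lim(x→0) (4·cos(x) - 4)/(cos(x) - 1)
  = 4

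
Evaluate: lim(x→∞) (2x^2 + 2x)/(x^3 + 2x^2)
This is an ∞/∞ indeterminate form.

Apply L'Hôpital's rule: differentiate numerator and denominator separately.
  f(x) = 2·x^2 + 2·x   ⇒   f'(x) = 4·x + 2
  g(x) = x^3 + 2·x^2   ⇒   g'(x) = 3·x^2 + 4·x
  lim(x→∞) f'(x)/g'(x) = lim(x→∞) (4·x + 2)/(3·x^2 + 4·x)
  = 0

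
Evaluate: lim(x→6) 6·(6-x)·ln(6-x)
This is a 0·∞ indeterminate form.

Rewrite 0·∞ as a quotient (0/0 or ∞/∞ form), then apply L'Hôpital's rule:
  lim(x→6) 6·(6-x)·ln(6-x) = 0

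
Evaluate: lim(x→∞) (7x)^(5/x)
This is an exponential indeterminate form.

For exponential indeterminate forms, take the natural log:
  Let L = lim(x→∞) (7x)^(5/x)
  Then ln(L) = lim(x→∞) [exponent × ln(base)]
  Evaluate using L'Hôpital or standard limits, then exponentiate.
  L = 1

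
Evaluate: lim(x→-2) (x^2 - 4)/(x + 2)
This is a standard limit.

Factor or rationalize the expression:
  lim(x→-2) (x^2 - 4)/(x + 2) = -4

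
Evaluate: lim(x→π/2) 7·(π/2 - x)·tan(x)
This is a 0·∞ indeterminate form.

Rewrite 0·∞ as a quotient (0/0 or ∞/∞ form), then apply L'Hôpital's rule:
  lim(x→π/2) 7·(π/2 - x)·tan(x) = 7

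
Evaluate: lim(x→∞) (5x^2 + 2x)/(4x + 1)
This is an ∞/∞ indeterminate form.

Apply L'Hôpital's rule: differentiate numerator and denominator separately.
  f(x) = 5·x^2 + 2·x   ⇒   f'(x) = 10·x + 2
  g(x) = 4·x + 1   ⇒   g'(x) = 4
  lim(x→∞) f'(x)/g'(x) = lim(x→∞) (10·x + 2)/(4)
  = ∞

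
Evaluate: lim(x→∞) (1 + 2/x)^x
This is an exponential indeterminate form.

For exponential indeterminate forms, take the natural log:
  Let L = lim(x→∞) (1 + 2/x)^x
  Then ln(L) = lim(x→∞) [exponent × ln(base)]
  Evaluate using L'Hôpital or standard limits, then exponentiate.
  L = e²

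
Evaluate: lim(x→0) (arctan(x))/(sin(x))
This is a 0/0 indeterminate form.

Apply L'Hôpital's rule: differentiate numerator and denominator separately.
  f(x) = atan(x)   ⇒   f'(x) = 1/(x^2 + 1)
  g(x) = sin(x)   ⇒   g'(x) = cos(x)
  lim(x→0) f'(x)/g'(x) = lim(x→0) (1/(x^2 + 1))/(cos(x))
  = 1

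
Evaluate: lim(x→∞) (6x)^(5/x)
This is an exponential indeterminate form.

For exponential indeterminate forms, take the natural log:
  Let L = lim(x→∞) (6x)^(5/x)
  Then ln(L) = lim(x→∞) [exponent × ln(base)]
  Evaluate using L'Hôpital or standard limits, then exponentiate.
  L = 1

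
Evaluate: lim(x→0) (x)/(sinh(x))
This is a 0/0 indeterminate form.

Apply L'Hôpital's rule: differentiate numerator and denominator separately.
  f(x) = x   ⇒   f'(x) = 1
  g(x) = sinh(x)   ⇒   g'(x) = cosh(x)
  lim(x→0) f'(x)/g'(x) = lim(x→0) (1)/(cosh(x))
  = 1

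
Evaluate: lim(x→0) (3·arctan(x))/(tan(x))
This is a 0/0 indeterminate form.

Apply L'Hôpital's rule: differentiate numerator and denominator separately.
  f(x) = 3·atan(x)   ⇒   f'(x) = 3/(x^2 + 1)
  g(x) = tan(x)   ⇒   g'(x) = tan(x)^2 + 1
  lim(x→0) f'(x)/g'(x) = lim(x→0) (3/(x^2 + 1))/(tan(x)^2 + 1)
  = 3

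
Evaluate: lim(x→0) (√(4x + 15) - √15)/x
This is a standard limit.

Factor or rationalize the expression:
  lim(x→0) (√(4x + 15) - √15)/x = 2·sqrt(15)/15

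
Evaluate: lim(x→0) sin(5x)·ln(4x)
This is a 0·∞ indeterminate form.

Rewrite 0·∞ as a quotient (0/0 or ∞/∞ form), then apply L'Hôpital's rule:
  lim(x→0) sin(5x)·ln(4x) = 0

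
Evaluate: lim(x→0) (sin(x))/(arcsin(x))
This is a 0/0 indeterminate form.

Apply L'Hôpital's rule: differentiate numerator and denominator separately.
  f(x) = sin(x)   ⇒   f'(x) = cos(x)
  g(x) = asin(x)   ⇒   g'(x) = 1/sqrt(1 - x^2)
  lim(x→0) f'(x)/g'(x) = lim(x→0) (cos(x))/(1/sqrt(1 - x^2))
  = 1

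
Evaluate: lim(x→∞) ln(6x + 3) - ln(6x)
This is an ∞-∞ indeterminate form.

Combine fractions or rationalize to convert ∞-∞ to 0/0 form:
  lim(x→∞) ln(6x + 3) - ln(6x) = 0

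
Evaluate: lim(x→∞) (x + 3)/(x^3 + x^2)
This is an ∞/∞ indeterminate form.

Apply L'Hôpital's rule: differentiate numerator and denominator separately.
  f(x) = x + 3   ⇒   f'(x) = 1
  g(x) = x^3 + x^2   ⇒   g'(x) = 3·x^2 + 2·x
  lim(x→∞) f'(x)/g'(x) = lim(x→∞) (1)/(3·x^2 + 2·x)
  = 0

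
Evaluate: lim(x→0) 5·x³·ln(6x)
This is a 0·∞ indeterminate form.

Rewrite 0·∞ as a quotient (0/0 or ∞/∞ form), then apply L'Hôpital's rule:
  lim(x→0) 5·x³·ln(6x) = 0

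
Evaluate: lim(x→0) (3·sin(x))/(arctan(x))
This is a 0/0 indeterminate form.

Apply L'Hôpital's rule: differentiate numerator and denominator separately.
  f(x) = 3·sin(x)   ⇒   f'(x) = 3·cos(x)
  g(x) = atan(x)   ⇒   g'(x) = 1/(x^2 + 1)
  lim(x→0) f'(x)/g'(x) = lim(x→0) (3·cos(x))/(1/(x^2 + 1))
  = 3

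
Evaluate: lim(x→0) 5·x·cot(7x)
This is a 0·∞ indeterminate form.

Rewrite 0·∞ as a quotient (0/0 or ∞/∞ form), then apply L'Hôpital's rule:
  lim(x→0) 5·x·cot(7x) = 5/7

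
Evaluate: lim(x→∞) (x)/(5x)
This is an ∞/∞ indeterminate form.

Apply L'Hôpital's rule: differentiate numerator and denominator separately.
  f(x) = x   ⇒   f'(x) = 1
  g(x) = 5·x   ⇒   g'(x) = 5
  lim(x→∞) f'(x)/g'(x) = lim(x→∞) (1)/(5)
  = 1/5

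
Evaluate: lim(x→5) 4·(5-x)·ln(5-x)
This is a 0·∞ indeterminate form.

Rewrite 0·∞ as a quotient (0/0 or ∞/∞ form), then apply L'Hôpital's rule:
  lim(x→5) 4·(5-x)·ln(5-x) = 0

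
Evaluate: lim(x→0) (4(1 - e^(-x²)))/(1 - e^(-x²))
This is a 0/0 indeterminate form.

Apply L'Hôpital's rule: differentiate numerator and denominator separately.
  f(x) = 4 - 4·e^(-x^2)   ⇒   f'(x) = 8·x·e^(-x^2)
  g(x) = 1 - e^(-x^2)   ⇒   g'(x) = 2·x·e^(-x^2)
  lim(x→0) f'(x)/g'(x) = lim(x→0) (8·x·e^(-x^2))/(2·x·e^(-x^2))
  = 4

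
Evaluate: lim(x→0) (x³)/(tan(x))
This is a 0/0 indeterminate form.

Apply L'Hôpital's rule: differentiate numerator and denominator separately.
  f(x) = x^3   ⇒   f'(x) = 3·x^2
  g(x) = tan(x)   ⇒   g'(x) = tan(x)^2 + 1
  lim(x→0) f'(x)/g'(x) = lim(x→0) (3·x^2)/(tan(x)^2 + 1)
  = 0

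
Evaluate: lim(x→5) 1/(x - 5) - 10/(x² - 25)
This is an ∞-∞ indeterminate form.

Combine fractions or rationalize to convert ∞-∞ to 0/0 form:
  lim(x→5) 1/(x - 5) - 10/(x² - 25) = 1/10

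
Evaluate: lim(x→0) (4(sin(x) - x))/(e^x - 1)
This is a 0/0 indeterminate form.

Apply L'Hôpital's rule: differentiate numerator and denominator separately.
  f(x) = -4·x + 4·sin(x)   ⇒   f'(x) = 4·cos(x) - 4
  g(x) = e^(x) - 1   ⇒   g'(x) = e^(x)
  lim(x→0) f'(x)/g'(x) = lim(x→0) (4·cos(x) - 4)/(e^(x))
  = 0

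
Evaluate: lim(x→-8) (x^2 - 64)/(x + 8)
This is a standard limit.

Factor or rationalize the expression:
  lim(x→-8) (x^2 - 64)/(x + 8) = -16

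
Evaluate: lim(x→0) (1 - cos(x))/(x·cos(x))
This is a 0/0 indeterminate form.

Apply L'Hôpital's rule: differentiate numerator and denominator separately.
  f(x) = 1 - cos(x)   ⇒   f'(x) = sin(x)
  g(x) = x·cos(x)   ⇒   g'(x) = -x·sin(x) + cos(x)
  lim(x→0) f'(x)/g'(x) = lim(x→0) (sin(x))/(-x·sin(x) + cos(x))
  = 0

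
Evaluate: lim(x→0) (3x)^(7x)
This is an exponential indeterminate form.

For exponential indeterminate forms, take the natural log:
  Let L = lim(x→0) (3x)^(7x)
  Then ln(L) = lim(x→0) [exponent × ln(base)]
  Evaluate using L'Hôpital or standard limits, then exponentiate.
  L = 1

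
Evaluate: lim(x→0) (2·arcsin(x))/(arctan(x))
This is a 0/0 indeterminate form.

Apply L'Hôpital's rule: differentiate numerator and denominator separately.
  f(x) = 2·asin(x)   ⇒   f'(x) = 2/sqrt(1 - x^2)
  g(x) = atan(x)   ⇒   g'(x) = 1/(x^2 + 1)
  lim(x→0) f'(x)/g'(x) = lim(x→0) (2/sqrt(1 - x^2))/(1/(x^2 + 1))
  = 2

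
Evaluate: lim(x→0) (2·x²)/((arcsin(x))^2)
This is a 0/0 indeterminate form.

Apply L'Hôpital's rule: differentiate numerator and denominator separately.
  f(x) = 2·x^2   ⇒   f'(x) = 4·x
  g(x) = asin(x)^2   ⇒   g'(x) = 2·asin(x)/sqrt(1 - x^2)
  lim(x→0) f'(x)/g'(x) = lim(x→0) (4·x)/(2·asin(x)/sqrt(1 - x^2))
  = 2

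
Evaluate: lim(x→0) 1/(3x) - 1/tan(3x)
This is an ∞-∞ indeterminate form.

Combine fractions or rationalize to convert ∞-∞ to 0/0 form:
  lim(x→0) 1/(3x) - 1/tan(3x) = 0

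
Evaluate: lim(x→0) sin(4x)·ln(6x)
This is a 0·∞ indeterminate form.

Rewrite 0·∞ as a quotient (0/0 or ∞/∞ form), then apply L'Hôpital's rule:
  lim(x→0) sin(4x)·ln(6x) = 0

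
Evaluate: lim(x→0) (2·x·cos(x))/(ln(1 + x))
This is a 0/0 indeterminate form.

Apply L'Hôpital's rule: differentiate numerator and denominator separately.
  f(x) = 2·x·cos(x)   ⇒   f'(x) = -2·x·sin(x) + 2·cos(x)
  g(x) = ln(x + 1)   ⇒   g'(x) = 1/(x + 1)
  lim(x→0) f'(x)/g'(x) = lim(x→0) (-2·x·sin(x) + 2·cos(x))/(1/(x + 1))
  = 2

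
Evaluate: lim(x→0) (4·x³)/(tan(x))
This is a 0/0 indeterminate form.

Apply L'Hôpital's rule: differentiate numerator and denominator separately.
  f(x) = 4·x^3   ⇒   f'(x) = 12·x^2
  g(x) = tan(x)   ⇒   g'(x) = tan(x)^2 + 1
  lim(x→0) f'(x)/g'(x) = lim(x→0) (12·x^2)/(tan(x)^2 + 1)
  = 0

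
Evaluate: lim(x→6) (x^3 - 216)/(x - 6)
This is a standard limit.

Factor or rationalize the expression:
  lim(x→6) (x^3 - 216)/(x - 6) = 108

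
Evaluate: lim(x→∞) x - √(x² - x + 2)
This is an ∞-∞ indeterminate form.

Combine fractions or rationalize to convert ∞-∞ to 0/0 form:
  lim(x→∞) x - √(x² - x + 2) = 1/2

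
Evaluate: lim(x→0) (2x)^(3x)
This is an exponential indeterminate form.

For exponential indeterminate forms, take the natural log:
  Let L = lim(x→0) (2x)^(3x)
  Then ln(L) = lim(x→0) [exponent × ln(base)]
  Evaluate using L'Hôpital or standard limits, then exponentiate.
  L = 1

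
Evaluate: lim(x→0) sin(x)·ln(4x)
This is a 0·∞ indeterminate form.

Rewrite 0·∞ as a quotient (0/0 or ∞/∞ form), then apply L'Hôpital's rule:
  lim(x→0) sin(x)·ln(4x) = 0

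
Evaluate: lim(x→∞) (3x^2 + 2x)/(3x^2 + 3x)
This is an ∞/∞ indeterminate form.

Apply L'Hôpital's rule: differentiate numerator and denominator separately.
  f(x) = 3·x^2 + 2·x   ⇒   f'(x) = 6·x + 2
  g(x) = 3·x^2 + 3·x   ⇒   g'(x) = 6·x + 3
  lim(x→∞) f'(x)/g'(x) = lim(x→∞) (6·x + 2)/(6·x + 3)
  = 1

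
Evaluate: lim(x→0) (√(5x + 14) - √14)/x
This is a standard limit.

Factor or rationalize the expression:
  lim(x→0) (√(5x + 14) - √14)/x = 5·sqrt(14)/28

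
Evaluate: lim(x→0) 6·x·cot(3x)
This is a 0·∞ indeterminate form.

Rewrite 0·∞ as a quotient (0/0 or ∞/∞ form), then apply L'Hôpital's rule:
  lim(x→0) 6·x·cot(3x) = 2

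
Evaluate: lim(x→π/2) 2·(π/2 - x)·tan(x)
This is a 0·∞ indeterminate form.

Rewrite 0·∞ as a quotient (0/0 or ∞/∞ form), then apply L'Hôpital's rule:
  lim(x→π/2) 2·(π/2 - x)·tan(x) = 2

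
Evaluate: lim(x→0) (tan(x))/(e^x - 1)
This is a 0/0 indeterminate form.

Apply L'Hôpital's rule: differentiate numerator and denominator separately.
  f(x) = tan(x)   ⇒   f'(x) = tan(x)^2 + 1
  g(x) = e^(x) - 1   ⇒   g'(x) = e^(x)
  lim(x→0) f'(x)/g'(x) = lim(x→0) (tan(x)^2 + 1)/(e^(x))
  = 1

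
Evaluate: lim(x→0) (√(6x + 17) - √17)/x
This is a standard limit.

Factor or rationalize the expression:
  lim(x→0) (√(6x + 17) - √17)/x = 3·sqrt(17)/17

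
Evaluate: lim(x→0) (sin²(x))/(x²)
This is a 0/0 indeterminate form.

Apply L'Hôpital's rule: differentiate numerator and denominator separately.
  f(x) = sin(x)^2   ⇒   f'(x) = 2·sin(x)·cos(x)
  g(x) = x^2   ⇒   g'(x) = 2·x
  lim(x→0) f'(x)/g'(x) = lim(x→0) (2·sin(x)·cos(x))/(2·x)
  = 1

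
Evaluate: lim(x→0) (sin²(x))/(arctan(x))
This is a 0/0 indeterminate form.

Apply L'Hôpital's rule: differentiate numerator and denominator separately.
  f(x) = sin(x)^2   ⇒   f'(x) = 2·sin(x)·cos(x)
  g(x) = atan(x)   ⇒   g'(x) = 1/(x^2 + 1)
  lim(x→0) f'(x)/g'(x) = lim(x→0) (2·sin(x)·cos(x))/(1/(x^2 + 1))
  = 0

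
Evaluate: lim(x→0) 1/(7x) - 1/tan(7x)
This is an ∞-∞ indeterminate form.

Combine fractions or rationalize to convert ∞-∞ to 0/0 form:
  lim(x→0) 1/(7x) - 1/tan(7x) = 0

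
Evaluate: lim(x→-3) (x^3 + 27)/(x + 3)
This is a standard limit.

Factor or rationalize the expression:
  lim(x→-3) (x^3 + 27)/(x + 3) = 27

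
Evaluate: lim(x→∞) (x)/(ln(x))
This is an ∞/∞ indeterminate form.

Apply L'Hôpital's rule: differentiate numerator and denominator separately.
  f(x) = x   ⇒   f'(x) = 1
  g(x) = ln(x)   ⇒   g'(x) = 1/x
  lim(x→∞) f'(x)/g'(x) = lim(x→∞) (1)/(1/x)
  = ∞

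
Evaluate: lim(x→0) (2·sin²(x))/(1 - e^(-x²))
This is a 0/0 indeterminate form.

Apply L'Hôpital's rule: differentiate numerator and denominator separately.
  f(x) = 2·sin(x)^2   ⇒   f'(x) = 4·sin(x)·cos(x)
  g(x) = 1 - e^(-x^2)   ⇒   g'(x) = 2·x·e^(-x^2)
  lim(x→0) f'(x)/g'(x) = lim(x→0) (4·sin(x)·cos(x))/(2·x·e^(-x^2))
  = 2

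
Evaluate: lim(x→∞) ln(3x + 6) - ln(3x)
This is an ∞-∞ indeterminate form.

Combine fractions or rationalize to convert ∞-∞ to 0/0 form:
  lim(x→∞) ln(3x + 6) - ln(3x) = 0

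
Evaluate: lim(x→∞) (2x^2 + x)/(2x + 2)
This is an ∞/∞ indeterminate form.

Apply L'Hôpital's rule: differentiate numerator and denominator separately.
  f(x) = 2·x^2 + x   ⇒   f'(x) = 4·x + 1
  g(x) = 2·x + 2   ⇒   g'(x) = 2
  lim(x→∞) f'(x)/g'(x) = lim(x→∞) (4·x + 1)/(2)
  = ∞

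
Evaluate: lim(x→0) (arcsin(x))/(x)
This is a 0/0 indeterminate form.

Apply L'Hôpital's rule: differentiate numerator and denominator separately.
  f(x) = asin(x)   ⇒   f'(x) = 1/sqrt(1 - x^2)
  g(x) = x   ⇒   g'(x) = 1
  lim(x→0) f'(x)/g'(x) = lim(x→0) (1/sqrt(1 - x^2))/(1)
  = 1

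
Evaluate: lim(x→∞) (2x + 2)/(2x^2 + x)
This is an ∞/∞ indeterminate form.

Apply L'Hôpital's rule: differentiate numerator and denominator separately.
  f(x) = 2·x + 2   ⇒   f'(x) = 2
  g(x) = 2·x^2 + x   ⇒   g'(x) = 4·x + 1
  lim(x→∞) f'(x)/g'(x) = lim(x→∞) (2)/(4·x + 1)
  = 0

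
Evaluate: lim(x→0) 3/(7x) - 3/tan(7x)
This is an ∞-∞ indeterminate form.

Combine fractions or rationalize to convert ∞-∞ to 0/0 form:
  lim(x→0) 3/(7x) - 3/tan(7x) = 0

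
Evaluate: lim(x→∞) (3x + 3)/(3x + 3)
This is an ∞/∞ indeterminate form.

Apply L'Hôpital's rule: differentiate numerator and denominator separately.
  f(x) = 3·x + 3   ⇒   f'(x) = 3
  g(x) = 3·x + 3   ⇒   g'(x) = 3
  lim(x→∞) f'(x)/g'(x) = lim(x→∞) (3)/(3)
  = 1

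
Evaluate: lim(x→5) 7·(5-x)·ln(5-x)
This is a 0·∞ indeterminate form.

Rewrite 0·∞ as a quotient (0/0 or ∞/∞ form), then apply L'Hôpital's rule:
  lim(x→5) 7·(5-x)·ln(5-x) = 0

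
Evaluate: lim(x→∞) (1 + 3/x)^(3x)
This is an exponential indeterminate form.

For exponential indeterminate forms, take the natural log:
  Let L = lim(x→∞) (1 + 3/x)^(3x)
  Then ln(L) = lim(x→∞) [exponent × ln(base)]
  Evaluate using L'Hôpital or standard limits, then exponentiate.
  L = e^(9)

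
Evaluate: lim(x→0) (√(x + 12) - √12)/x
This is a standard limit.

Factor or rationalize the expression:
  lim(x→0) (√(x + 12) - √12)/x = sqrt(3)/12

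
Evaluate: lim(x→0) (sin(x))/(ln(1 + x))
This is a 0/0 indeterminate form.

Apply L'Hôpital's rule: differentiate numerator and denominator separately.
  f(x) = sin(x)   ⇒   f'(x) = cos(x)
  g(x) = ln(x + 1)   ⇒   g'(x) = 1/(x + 1)
  lim(x→0) f'(x)/g'(x) = lim(x→0) (cos(x))/(1/(x + 1))
  = 1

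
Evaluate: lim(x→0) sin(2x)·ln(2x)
This is a 0·∞ indeterminate form.

Rewrite 0·∞ as a quotient (0/0 or ∞/∞ form), then apply L'Hôpital's rule:
  lim(x→0) sin(2x)·ln(2x) = 0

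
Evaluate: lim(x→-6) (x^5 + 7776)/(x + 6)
This is a standard limit.

Factor or rationalize the expression:
  lim(x→-6) (x^5 + 7776)/(x + 6) = 6480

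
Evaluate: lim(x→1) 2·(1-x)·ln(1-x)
This is a 0·∞ indeterminate form.

Rewrite 0·∞ as a quotient (0/0 or ∞/∞ form), then apply L'Hôpital's rule:
  lim(x→1) 2·(1-x)·ln(1-x) = 0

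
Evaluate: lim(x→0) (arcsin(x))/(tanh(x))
This is a 0/0 indeterminate form.

Apply L'Hôpital's rule: differentiate numerator and denominator separately.
  f(x) = asin(x)   ⇒   f'(x) = 1/sqrt(1 - x^2)
  g(x) = tanh(x)   ⇒   g'(x) = 1 - tanh(x)^2
  lim(x→0) f'(x)/g'(x) = lim(x→0) (1/sqrt(1 - x^2))/(1 - tanh(x)^2)
  = 1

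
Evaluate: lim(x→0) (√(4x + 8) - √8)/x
This is a standard limit.

Factor or rationalize the expression:
  lim(x→0) (√(4x + 8) - √8)/x = sqrt(2)/2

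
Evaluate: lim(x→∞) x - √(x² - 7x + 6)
This is an ∞-∞ indeterminate form.

Combine fractions or rationalize to convert ∞-∞ to 0/0 form:
  lim(x→∞) x - √(x² - 7x + 6) = 7/2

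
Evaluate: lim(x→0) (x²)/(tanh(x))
This is a 0/0 indeterminate form.

Apply L'Hôpital's rule: differentiate numerator and denominator separately.
  f(x) = x^2   ⇒   f'(x) = 2·x
  g(x) = tanh(x)   ⇒   g'(x) = 1 - tanh(x)^2
  lim(x→0) f'(x)/g'(x) = lim(x→0) (2·x)/(1 - tanh(x)^2)
  = 0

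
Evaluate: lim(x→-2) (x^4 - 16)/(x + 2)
This is a standard limit.

Factor or rationalize the expression:
  lim(x→-2) (x^4 - 16)/(x + 2) = -32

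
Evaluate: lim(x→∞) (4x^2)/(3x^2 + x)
This is an ∞/∞ indeterminate form.

Apply L'Hôpital's rule: differentiate numerator and denominator separately.
  f(x) = 4·x^2   ⇒   f'(x) = 8·x
  g(x) = 3·x^2 + x   ⇒   g'(x) = 6·x + 1
  lim(x→∞) f'(x)/g'(x) = lim(x→∞) (8·x)/(6·x + 1)
  = 4/3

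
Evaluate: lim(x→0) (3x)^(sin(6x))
This is an exponential indeterminate form.

For exponential indeterminate forms, take the natural log:
  Let L = lim(x→0) (3x)^(sin(6x))
  Then ln(L) = lim(x→0) [exponent × ln(base)]
  Evaluate using L'Hôpital or standard limits, then exponentiate.
  L = 1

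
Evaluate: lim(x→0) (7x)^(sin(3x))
This is an exponential indeterminate form.

For exponential indeterminate forms, take the natural log:
  Let L = lim(x→0) (7x)^(sin(3x))
  Then ln(L) = lim(x→0) [exponent × ln(base)]
  Evaluate using L'Hôpital or standard limits, then exponentiate.
  L = 1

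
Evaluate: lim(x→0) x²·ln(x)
This is a 0·∞ indeterminate form.

Rewrite 0·∞ as a quotient (0/0 or ∞/∞ form), then apply L'Hôpital's rule:
  lim(x→0) x²·ln(x) = 0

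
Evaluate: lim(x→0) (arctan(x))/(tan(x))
This is a 0/0 indeterminate form.

Apply L'Hôpital's rule: differentiate numerator and denominator separately.
  f(x) = atan(x)   ⇒   f'(x) = 1/(x^2 + 1)
  g(x) = tan(x)   ⇒   g'(x) = tan(x)^2 + 1
  lim(x→0) f'(x)/g'(x) = lim(x→0) (1/(x^2 + 1))/(tan(x)^2 + 1)
  = 1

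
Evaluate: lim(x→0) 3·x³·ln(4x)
This is a 0·∞ indeterminate form.

Rewrite 0·∞ as a quotient (0/0 or ∞/∞ form), then apply L'Hôpital's rule:
  lim(x→0) 3·x³·ln(4x) = 0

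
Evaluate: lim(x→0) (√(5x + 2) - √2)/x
This is a standard limit.

Factor or rationalize the expression:
  lim(x→0) (√(5x + 2) - √2)/x = 5·sqrt(2)/4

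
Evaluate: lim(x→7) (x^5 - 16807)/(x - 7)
This is a standard limit.

Factor or rationalize the expression:
  lim(x→7) (x^5 - 16807)/(x - 7) = 12005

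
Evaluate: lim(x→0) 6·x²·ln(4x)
This is a 0·∞ indeterminate form.

Rewrite 0·∞ as a quotient (0/0 or ∞/∞ form), then apply L'Hôpital's rule:
  lim(x→0) 6·x²·ln(4x) = 0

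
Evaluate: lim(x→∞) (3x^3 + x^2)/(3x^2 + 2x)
This is an ∞/∞ indeterminate form.

Apply L'Hôpital's rule: differentiate numerator and denominator separately.
  f(x) = 3·x^3 + x^2   ⇒   f'(x) = 9·x^2 + 2·x
  g(x) = 3·x^2 + 2·x   ⇒   g'(x) = 6·x + 2
  lim(x→∞) f'(x)/g'(x) = lim(x→∞) (9·x^2 + 2·x)/(6·x + 2)
  = ∞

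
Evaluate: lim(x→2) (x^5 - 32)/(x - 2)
This is a standard limit.

Factor or rationalize the expression:
  lim(x→2) (x^5 - 32)/(x - 2) = 80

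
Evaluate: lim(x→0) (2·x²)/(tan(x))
This is a 0/0 indeterminate form.

Apply L'Hôpital's rule: differentiate numerator and denominator separately.
  f(x) = 2·x^2   ⇒   f'(x) = 4·x
  g(x) = tan(x)   ⇒   g'(x) = tan(x)^2 + 1
  lim(x→0) f'(x)/g'(x) = lim(x→0) (4·x)/(tan(x)^2 + 1)
  = 0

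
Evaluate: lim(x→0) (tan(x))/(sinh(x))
This is a 0/0 indeterminate form.

Apply L'Hôpital's rule: differentiate numerator and denominator separately.
  f(x) = tan(x)   ⇒   f'(x) = tan(x)^2 + 1
  g(x) = sinh(x)   ⇒   g'(x) = cosh(x)
  lim(x→0) f'(x)/g'(x) = lim(x→0) (tan(x)^2 + 1)/(cosh(x))
  = 1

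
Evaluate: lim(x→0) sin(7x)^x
This is an exponential indeterminate form.

For exponential indeterminate forms, take the natural log:
  Let L = lim(x→0) sin(7x)^x
  Then ln(L) = lim(x→0) [exponent × ln(base)]
  Evaluate using L'Hôpital or standard limits, then exponentiate.
  L = 1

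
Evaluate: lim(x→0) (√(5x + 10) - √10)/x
This is a standard limit.

Factor or rationalize the expression:
  lim(x→0) (√(5x + 10) - √10)/x = sqrt(10)/4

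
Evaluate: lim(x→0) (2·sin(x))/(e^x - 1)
This is a 0/0 indeterminate form.

Apply L'Hôpital's rule: differentiate numerator and denominator separately.
  f(x) = 2·sin(x)   ⇒   f'(x) = 2·cos(x)
  g(x) = e^(x) - 1   ⇒   g'(x) = e^(x)
  lim(x→0) f'(x)/g'(x) = lim(x→0) (2·cos(x))/(e^(x))
  = 2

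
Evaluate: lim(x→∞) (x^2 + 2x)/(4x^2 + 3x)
This is an ∞/∞ indeterminate form.

Apply L'Hôpital's rule: differentiate numerator and denominator separately.
  f(x) = x^2 + 2·x   ⇒   f'(x) = 2·x + 2
  g(x) = 4·x^2 + 3·x   ⇒   g'(x) = 8·x + 3
  lim(x→∞) f'(x)/g'(x) = lim(x→∞) (2·x + 2)/(8·x + 3)
  = 1/4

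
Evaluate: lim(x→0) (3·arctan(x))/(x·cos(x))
This is a 0/0 indeterminate form.

Apply L'Hôpital's rule: differentiate numerator and denominator separately.
  f(x) = 3·atan(x)   ⇒   f'(x) = 3/(x^2 + 1)
  g(x) = x·cos(x)   ⇒   g'(x) = -x·sin(x) + cos(x)
  lim(x→0) f'(x)/g'(x) = lim(x→0) (3/(x^2 + 1))/(-x·sin(x) + cos(x))
  = 3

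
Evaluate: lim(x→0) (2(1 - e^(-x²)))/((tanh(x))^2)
This is a 0/0 indeterminate form.

Apply L'Hôpital's rule: differentiate numerator and denominator separately.
  f(x) = 2 - 2·e^(-x^2)   ⇒   f'(x) = 4·x·e^(-x^2)
  g(x) = tanh(x)^2   ⇒   g'(x) = (2 - 2·tanh(x)^2)·tanh(x)
  lim(x→0) f'(x)/g'(x) = lim(x→0) (4·x·e^(-x^2))/((2 - 2·tanh(x)^2)·tanh(x))
  = 2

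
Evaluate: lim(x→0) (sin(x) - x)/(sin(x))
This is a 0/0 indeterminate form.

Apply L'Hôpital's rule: differentiate numerator and denominator separately.
  f(x) = -x + sin(x)   ⇒   f'(x) = cos(x) - 1
  g(x) = sin(x)   ⇒   g'(x) = cos(x)
  lim(x→0) f'(x)/g'(x) = lim(x→0) (cos(x) - 1)/(cos(x))
  = 0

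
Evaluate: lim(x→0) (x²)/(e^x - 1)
This is a 0/0 indeterminate form.

Apply L'Hôpital's rule: differentiate numerator and denominator separately.
  f(x) = x^2   ⇒   f'(x) = 2·x
  g(x) = e^(x) - 1   ⇒   g'(x) = e^(x)
  lim(x→0) f'(x)/g'(x) = lim(x→0) (2·x)/(e^(x))
  = 0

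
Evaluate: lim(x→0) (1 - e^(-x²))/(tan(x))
This is a 0/0 indeterminate form.

Apply L'Hôpital's rule: differentiate numerator and denominator separately.
  f(x) = 1 - e^(-x^2)   ⇒   f'(x) = 2·x·e^(-x^2)
  g(x) = tan(x)   ⇒   g'(x) = tan(x)^2 + 1
  lim(x→0) f'(x)/g'(x) = lim(x→0) (2·x·e^(-x^2))/(tan(x)^2 + 1)
  = 0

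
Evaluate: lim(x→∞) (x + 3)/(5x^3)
This is an ∞/∞ indeterminate form.

Apply L'Hôpital's rule: differentiate numerator and denominator separately.
  f(x) = x + 3   ⇒   f'(x) = 1
  g(x) = 5·x^3   ⇒   g'(x) = 15·x^2
  lim(x→∞) f'(x)/g'(x) = lim(x→∞) (1)/(15·x^2)
  = 0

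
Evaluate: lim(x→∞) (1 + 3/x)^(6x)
This is an exponential indeterminate form.

For exponential indeterminate forms, take the natural log:
  Let L = lim(x→∞) (1 + 3/x)^(6x)
  Then ln(L) = lim(x→∞) [exponent × ln(base)]
  Evaluate using L'Hôpital or standard limits, then exponentiate.
  L = e^(18)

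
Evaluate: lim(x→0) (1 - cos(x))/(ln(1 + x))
This is a 0/0 indeterminate form.

Apply L'Hôpital's rule: differentiate numerator and denominator separately.
  f(x) = 1 - cos(x)   ⇒   f'(x) = sin(x)
  g(x) = ln(x + 1)   ⇒   g'(x) = 1/(x + 1)
  lim(x→0) f'(x)/g'(x) = lim(x→0) (sin(x))/(1/(x + 1))
  = 0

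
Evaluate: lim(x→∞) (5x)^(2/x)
This is an exponential indeterminate form.

For exponential indeterminate forms, take the natural log:
  Let L = lim(x→∞) (5x)^(2/x)
  Then ln(L) = lim(x→∞) [exponent × ln(base)]
  Evaluate using L'Hôpital or standard limits, then exponentiate.
  L = 1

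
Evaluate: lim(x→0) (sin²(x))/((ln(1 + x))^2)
This is a 0/0 indeterminate form.

Apply L'Hôpital's rule: differentiate numerator and denominator separately.
  f(x) = sin(x)^2   ⇒   f'(x) = 2·sin(x)·cos(x)
  g(x) = ln(x + 1)^2   ⇒   g'(x) = 2·ln(x + 1)/(x + 1)
  lim(x→0) f'(x)/g'(x) = lim(x→0) (2·sin(x)·cos(x))/(2·ln(x + 1)/(x + 1))
  = 1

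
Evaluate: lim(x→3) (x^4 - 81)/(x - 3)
This is a standard limit.

Factor or rationalize the expression:
  lim(x→3) (x^4 - 81)/(x - 3) = 108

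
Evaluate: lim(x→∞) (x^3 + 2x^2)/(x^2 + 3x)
This is an ∞/∞ indeterminate form.

Apply L'Hôpital's rule: differentiate numerator and denominator separately.
  f(x) = x^3 + 2·x^2   ⇒   f'(x) = 3·x^2 + 4·x
  g(x) = x^2 + 3·x   ⇒   g'(x) = 2·x + 3
  lim(x→∞) f'(x)/g'(x) = lim(x→∞) (3·x^2 + 4·x)/(2·x + 3)
  = ∞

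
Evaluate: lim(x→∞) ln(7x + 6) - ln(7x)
This is an ∞-∞ indeterminate form.

Combine fractions or rationalize to convert ∞-∞ to 0/0 form:
  lim(x→∞) ln(7x + 6) - ln(7x) = 0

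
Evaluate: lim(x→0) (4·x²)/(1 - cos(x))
This is a 0/0 indeterminate form.

Apply L'Hôpital's rule: differentiate numerator and denominator separately.
  f(x) = 4·x^2   ⇒   f'(x) = 8·x
  g(x) = 1 - cos(x)   ⇒   g'(x) = sin(x)
  lim(x→0) f'(x)/g'(x) = lim(x→0) (8·x)/(sin(x))
  = 8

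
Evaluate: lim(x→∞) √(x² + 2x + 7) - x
This is an ∞-∞ indeterminate form.

Combine fractions or rationalize to convert ∞-∞ to 0/0 form:
  lim(x→∞) √(x² + 2x + 7) - x = 1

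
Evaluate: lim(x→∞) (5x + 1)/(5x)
This is an ∞/∞ indeterminate form.

Apply L'Hôpital's rule: differentiate numerator and denominator separately.
  f(x) = 5·x + 1   ⇒   f'(x) = 5
  g(x) = 5·x   ⇒   g'(x) = 5
  lim(x→∞) f'(x)/g'(x) = lim(x→∞) (5)/(5)
  = 1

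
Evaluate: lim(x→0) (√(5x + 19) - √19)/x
This is a standard limit.

Factor or rationalize the expression:
  lim(x→0) (√(5x + 19) - √19)/x = 5·sqrt(19)/38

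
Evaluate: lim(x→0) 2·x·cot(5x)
This is a 0·∞ indeterminate form.

Rewrite 0·∞ as a quotient (0/0 or ∞/∞ form), then apply L'Hôpital's rule:
  lim(x→0) 2·x·cot(5x) = 2/5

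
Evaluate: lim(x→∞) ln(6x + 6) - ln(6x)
This is an ∞-∞ indeterminate form.

Combine fractions or rationalize to convert ∞-∞ to 0/0 form:
  lim(x→∞) ln(6x + 6) - ln(6x) = 0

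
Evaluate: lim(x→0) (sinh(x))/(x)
This is a 0/0 indeterminate form.

Apply L'Hôpital's rule: differentiate numerator and denominator separately.
  f(x) = sinh(x)   ⇒   f'(x) = cosh(x)
  g(x) = x   ⇒   g'(x) = 1
  lim(x→0) f'(x)/g'(x) = lim(x→0) (cosh(x))/(1)
  = 1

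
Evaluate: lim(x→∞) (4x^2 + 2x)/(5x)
This is an ∞/∞ indeterminate form.

Apply L'Hôpital's rule: differentiate numerator and denominator separately.
  f(x) = 4·x^2 + 2·x   ⇒   f'(x) = 8·x + 2
  g(x) = 5·x   ⇒   g'(x) = 5
  lim(x→∞) f'(x)/g'(x) = lim(x→∞) (8·x + 2)/(5)
  = ∞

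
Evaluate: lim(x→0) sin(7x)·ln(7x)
This is a 0·∞ indeterminate form.

Rewrite 0·∞ as a quotient (0/0 or ∞/∞ form), then apply L'Hôpital's rule:
  lim(x→0) sin(7x)·ln(7x) = 0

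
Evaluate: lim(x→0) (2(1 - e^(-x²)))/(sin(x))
This is a 0/0 indeterminate form.

Apply L'Hôpital's rule: differentiate numerator and denominator separately.
  f(x) = 2 - 2·e^(-x^2)   ⇒   f'(x) = 4·x·e^(-x^2)
  g(x) = sin(x)   ⇒   g'(x) = cos(x)
  lim(x→0) f'(x)/g'(x) = lim(x→0) (4·x·e^(-x^2))/(cos(x))
  = 0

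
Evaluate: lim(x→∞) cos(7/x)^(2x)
This is an exponential indeterminate form.

For exponential indeterminate forms, take the natural log:
  Let L = lim(x→∞) cos(7/x)^(2x)
  Then ln(L) = lim(x→∞) [exponent × ln(base)]
  Evaluate using L'Hôpital or standard limits, then exponentiate.
  L = 1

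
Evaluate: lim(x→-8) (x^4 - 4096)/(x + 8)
This is a standard limit.

Factor or rationalize the expression:
  lim(x→-8) (x^4 - 4096)/(x + 8) = -2048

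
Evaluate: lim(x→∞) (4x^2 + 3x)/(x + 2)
This is an ∞/∞ indeterminate form.

Apply L'Hôpital's rule: differentiate numerator and denominator separately.
  f(x) = 4·x^2 + 3·x   ⇒   f'(x) = 8·x + 3
  g(x) = x + 2   ⇒   g'(x) = 1
  lim(x→∞) f'(x)/g'(x) = lim(x→∞) (8·x + 3)/(1)
  = ∞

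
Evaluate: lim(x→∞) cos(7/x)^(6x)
This is an exponential indeterminate form.

For exponential indeterminate forms, take the natural log:
  Let L = lim(x→∞) cos(7/x)^(6x)
  Then ln(L) = lim(x→∞) [exponent × ln(base)]
  Evaluate using L'Hôpital or standard limits, then exponentiate.
  L = 1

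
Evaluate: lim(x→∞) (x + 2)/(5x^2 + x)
This is an ∞/∞ indeterminate form.

Apply L'Hôpital's rule: differentiate numerator and denominator separately.
  f(x) = x + 2   ⇒   f'(x) = 1
  g(x) = 5·x^2 + x   ⇒   g'(x) = 10·x + 1
  lim(x→∞) f'(x)/g'(x) = lim(x→∞) (1)/(10·x + 1)
  = 0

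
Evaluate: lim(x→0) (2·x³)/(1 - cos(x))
This is a 0/0 indeterminate form.

Apply L'Hôpital's rule: differentiate numerator and denominator separately.
  f(x) = 2·x^3   ⇒   f'(x) = 6·x^2
  g(x) = 1 - cos(x)   ⇒   g'(x) = sin(x)
  lim(x→0) f'(x)/g'(x) = lim(x→0) (6·x^2)/(sin(x))
  = 0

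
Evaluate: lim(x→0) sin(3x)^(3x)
This is an exponential indeterminate form.

For exponential indeterminate forms, take the natural log:
  Let L = lim(x→0) sin(3x)^(3x)
  Then ln(L) = lim(x→0) [exponent × ln(base)]
  Evaluate using L'Hôpital or standard limits, then exponentiate.
  L = 1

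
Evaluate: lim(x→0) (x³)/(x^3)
This is a 0/0 indeterminate form.

Apply L'Hôpital's rule: differentiate numerator and denominator separately.
  f(x) = x^3   ⇒   f'(x) = 3·x^2
  g(x) = x^3   ⇒   g'(x) = 3·x^2
  lim(x→0) f'(x)/g'(x) = lim(x→0) (3·x^2)/(3·x^2)
  = 1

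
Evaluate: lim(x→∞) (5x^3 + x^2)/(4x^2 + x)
This is an ∞/∞ indeterminate form.

Apply L'Hôpital's rule: differentiate numerator and denominator separately.
  f(x) = 5·x^3 + x^2   ⇒   f'(x) = 15·x^2 + 2·x
  g(x) = 4·x^2 + x   ⇒   g'(x) = 8·x + 1
  lim(x→∞) f'(x)/g'(x) = lim(x→∞) (15·x^2 + 2·x)/(8·x + 1)
  = ∞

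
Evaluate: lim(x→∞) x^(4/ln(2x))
This is an exponential indeterminate form.

For exponential indeterminate forms, take the natural log:
  Let L = lim(x→∞) x^(4/ln(2x))
  Then ln(L) = lim(x→∞) [exponent × ln(base)]
  Evaluate using L'Hôpital or standard limits, then exponentiate.
  L = e^(4)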